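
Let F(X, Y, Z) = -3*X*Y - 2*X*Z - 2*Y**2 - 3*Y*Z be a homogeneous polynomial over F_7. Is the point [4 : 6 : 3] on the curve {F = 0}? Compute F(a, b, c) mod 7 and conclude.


F(4,6,3) ≡ 2 (mod 7); P is NOT on the curve.

Evaluate F(4, 6, 3) term-by-term (mod 7).
  -3*X*Y ↦ -3·4·6·1 = -72
  -2*X*Z ↦ -2·4·1·3 = -24
  -2*Y**2 ↦ -2·1·36·1 = -72
  -3*Y*Z ↦ -3·1·6·3 = -54
Sum: F(4, 6, 3) = (-72) + (-24) + (-72) + (-54) = -222.
Reducing mod 7: -222 ≡ 2 (mod 7).
Since F(a, b, c) ≡ 2 ≠ 0 (mod 7), P does NOT lie on the curve.


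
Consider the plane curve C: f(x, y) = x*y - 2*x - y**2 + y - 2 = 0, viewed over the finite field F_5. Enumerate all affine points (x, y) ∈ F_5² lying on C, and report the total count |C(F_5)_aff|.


Affine F_5-points: {(2, 4), (3, 1), (3, 3), (4, 0)}; count = 4.

For each of the 25 pairs (x, y) ∈ F_5², evaluate f(x, y) mod 5. Record the zeros.
  x = 0: [0↦3, 1↦3, 2↦1, 3↦2, 4↦1]  zeros at y ∈ ∅
  x = 1: [0↦1, 1↦2, 2↦1, 3↦3, 4↦3]  zeros at y ∈ ∅
  x = 2: [0↦4, 1↦1, 2↦1, 3↦4, 4↦0]  zeros at y ∈ {4}
  x = 3: [0↦2, 1↦0, 2↦1, 3↦0, 4↦2]  zeros at y ∈ {1, 3}
  x = 4: [0↦0, 1↦4, 2↦1, 3↦1, 4↦4]  zeros at y ∈ {0}
Collecting zeros: affine points = {(2, 4), (3, 1), (3, 3), (4, 0)}.
Total count |C(F_5)_aff| = 4.


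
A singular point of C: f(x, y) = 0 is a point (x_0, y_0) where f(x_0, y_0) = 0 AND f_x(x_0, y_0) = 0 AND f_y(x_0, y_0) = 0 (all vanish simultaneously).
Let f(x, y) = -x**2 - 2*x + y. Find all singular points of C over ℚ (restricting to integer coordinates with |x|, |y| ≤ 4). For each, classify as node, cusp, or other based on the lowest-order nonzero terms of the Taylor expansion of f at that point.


No singular points in the scanned grid; C is smooth there.

Compute partial derivatives:
  f_x = -2*x - 2.
  f_y = 1.
f_y = 1 is a nonzero constant, so f_y never vanishes: no point (x, y) can satisfy f = f_x = f_y = 0. In particular no (x, y) ∈ {−4, ..., 4}² is singular; the curve is smooth.


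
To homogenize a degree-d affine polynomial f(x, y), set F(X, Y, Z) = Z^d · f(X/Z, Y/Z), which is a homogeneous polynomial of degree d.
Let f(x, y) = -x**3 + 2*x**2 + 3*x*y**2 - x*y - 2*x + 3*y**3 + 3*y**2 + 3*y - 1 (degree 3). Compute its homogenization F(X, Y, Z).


F(X, Y, Z) = -X**3 + 2*X**2*Z + 3*X*Y**2 - X*Y*Z - 2*X*Z**2 + 3*Y**3 + 3*Y**2*Z + 3*Y*Z**2 - Z**3

deg(f) = 3.
Substitute x = X/Z, y = Y/Z into f, then multiply by Z^3.
  monomial -1·x^3·y^0 ↦ -1·X^3·Y^0·Z^0.
  monomial 2·x^2·y^0 ↦ 2·X^2·Y^0·Z^1.
  monomial 3·x^1·y^2 ↦ 3·X^1·Y^2·Z^0.
  monomial -1·x^1·y^1 ↦ -1·X^1·Y^1·Z^1.
  monomial -2·x^1·y^0 ↦ -2·X^1·Y^0·Z^2.
  monomial 3·x^0·y^3 ↦ 3·X^0·Y^3·Z^0.
  monomial 3·x^0·y^2 ↦ 3·X^0·Y^2·Z^1.
  monomial 3·x^0·y^1 ↦ 3·X^0·Y^1·Z^2.
  monomial -1·x^0·y^0 ↦ -1·X^0·Y^0·Z^3.
Collecting: F(X, Y, Z) = -X**3 + 2*X**2*Z + 3*X*Y**2 - X*Y*Z - 2*X*Z**2 + 3*Y**3 + 3*Y**2*Z + 3*Y*Z**2 - Z**3.


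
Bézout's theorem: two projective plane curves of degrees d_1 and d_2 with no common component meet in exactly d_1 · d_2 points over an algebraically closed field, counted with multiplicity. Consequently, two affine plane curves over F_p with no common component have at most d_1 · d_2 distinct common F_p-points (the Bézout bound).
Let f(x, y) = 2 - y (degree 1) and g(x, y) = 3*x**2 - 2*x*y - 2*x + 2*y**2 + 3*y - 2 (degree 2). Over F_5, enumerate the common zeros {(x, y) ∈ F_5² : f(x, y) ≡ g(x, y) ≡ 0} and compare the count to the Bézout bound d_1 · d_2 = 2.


Common zeros: ∅; count = 0; Bézout bound = 2.

deg(f) = 1, deg(g) = 2, so Bézout bound = 2.
Scan x ∈ F_5. For each x, list the y ∈ F_5 with f(x, y) ≡ 0 and those with g(x, y) ≡ 0 (mod 5); the common zeros in that column are the intersection.
  x = 0: f ≡ 0 at y ∈ {2}; g ≡ 0 at y ∈ {3}; common: ∅.
  x = 1: f ≡ 0 at y ∈ {2}; g ≡ 0 at y ∈ {3, 4}; common: ∅.
  x = 2: f ≡ 0 at y ∈ {2}; g ≡ 0 at y ∈ ∅; common: ∅.
  x = 3: f ≡ 0 at y ∈ {2}; g ≡ 0 at y ∈ ∅; common: ∅.
  x = 4: f ≡ 0 at y ∈ {2}; g ≡ 0 at y ∈ {1, 4}; common: ∅.
Collecting: common zeros = ∅, so the count is 0.
Comparison with the Bézout bound: 0 ≤ 2 = deg(f)·deg(g), as expected for curves with no common component (the affine F_5-count falls short of the bound because intersections may lie at infinity, over extension fields, or carry multiplicity).


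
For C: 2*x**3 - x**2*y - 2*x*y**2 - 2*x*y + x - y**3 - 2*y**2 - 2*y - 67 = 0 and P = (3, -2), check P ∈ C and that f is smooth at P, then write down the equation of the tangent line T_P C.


Tangent line at P: 63*x + 3*y - 183 = 0.

Step 1: f(3, -2) = 0, so P lies on C.
Step 2: partial derivatives
  f_x(x, y) = 6*x**2 - 2*x*y - 2*y**2 - 2*y + 1, f_y(x, y) = -x**2 - 4*x*y - 2*x - 3*y**2 - 4*y - 2.
  f_x(P) = 63, f_y(P) = 3 (gradient nonzero, so P is smooth).
Step 3: tangent line at P: 63·(x − 3) + 3·(y − -2) = 0.
Expanding: 63*x + 3*y - 183 = 0.


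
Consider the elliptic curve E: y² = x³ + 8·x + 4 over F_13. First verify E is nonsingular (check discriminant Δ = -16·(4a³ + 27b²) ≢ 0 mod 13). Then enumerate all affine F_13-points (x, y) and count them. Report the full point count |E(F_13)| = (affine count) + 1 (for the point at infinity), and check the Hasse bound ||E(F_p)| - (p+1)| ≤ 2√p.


Affine points = {(0, 2), (0, 11), (1, 0), (3, 4), (3, 9), (4, 3), (4, 10), (5, 0), (7, 0), (9, 5), (9, 8)}; affine count = 11; |E(F_13)| = 12.

Discriminant check: Δ ∝ 4a³ + 27b² = 4·8³ + 27·4² = 4·512 + 27·16 ≡ 10 (mod 13). Nonzero ⇒ E is nonsingular.
For each x ∈ F_13, compute rhs = x³ + 8·x + 4 mod 13, then count y ∈ F_13 with y² ≡ rhs.
  x = 0: rhs = 4, matching y values: 2, 11 (2 points).
  x = 1: rhs = 0, matching y values: 0 (1 points).
  x = 2: rhs = 2, matching y values: none (0 points).
  x = 3: rhs = 3, matching y values: 4, 9 (2 points).
  x = 4: rhs = 9, matching y values: 3, 10 (2 points).
  x = 5: rhs = 0, matching y values: 0 (1 points).
  x = 6: rhs = 8, matching y values: none (0 points).
  x = 7: rhs = 0, matching y values: 0 (1 points).
  x = 8: rhs = 8, matching y values: none (0 points).
  x = 9: rhs = 12, matching y values: 5, 8 (2 points).
  x = 10: rhs = 5, matching y values: none (0 points).
  x = 11: rhs = 6, matching y values: none (0 points).
  x = 12: rhs = 8, matching y values: none (0 points).
Total affine count: 11.
Full point count |E(F_13)| = 11 + 1 = 12.
Hasse bound: |12 − (13+1)| = |-2| = 2 ≤ 2√13 ≈ 7.2111 ✓.


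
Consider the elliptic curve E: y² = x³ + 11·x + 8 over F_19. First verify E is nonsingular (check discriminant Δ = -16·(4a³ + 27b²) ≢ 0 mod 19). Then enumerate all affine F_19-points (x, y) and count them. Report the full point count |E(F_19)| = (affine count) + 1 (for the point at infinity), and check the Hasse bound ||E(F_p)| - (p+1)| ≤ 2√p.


Affine points = {(1, 1), (1, 18), (2, 0), (3, 7), (3, 12), (5, 6), (5, 13), (6, 9), (6, 10), (8, 0), (9, 0), (10, 4), (10, 15), (11, 4), (11, 15), (12, 5), (12, 14), (13, 7), (13, 12), (16, 9), (16, 10), (17, 4), (17, 15)}; affine count = 23; |E(F_19)| = 24.

Discriminant check: Δ ∝ 4a³ + 27b² = 4·11³ + 27·8² = 4·1331 + 27·64 ≡ 3 (mod 19). Nonzero ⇒ E is nonsingular.
For each x ∈ F_19, compute rhs = x³ + 11·x + 8 mod 19, then count y ∈ F_19 with y² ≡ rhs.
  x = 0: rhs = 8, matching y values: none (0 points).
  x = 1: rhs = 1, matching y values: 1, 18 (2 points).
  x = 2: rhs = 0, matching y values: 0 (1 points).
  x = 3: rhs = 11, matching y values: 7, 12 (2 points).
  x = 4: rhs = 2, matching y values: none (0 points).
  x = 5: rhs = 17, matching y values: 6, 13 (2 points).
  x = 6: rhs = 5, matching y values: 9, 10 (2 points).
  x = 7: rhs = 10, matching y values: none (0 points).
  x = 8: rhs = 0, matching y values: 0 (1 points).
  x = 9: rhs = 0, matching y values: 0 (1 points).
  x = 10: rhs = 16, matching y values: 4, 15 (2 points).
  x = 11: rhs = 16, matching y values: 4, 15 (2 points).
  x = 12: rhs = 6, matching y values: 5, 14 (2 points).
  x = 13: rhs = 11, matching y values: 7, 12 (2 points).
  x = 14: rhs = 18, matching y values: none (0 points).
  x = 15: rhs = 14, matching y values: none (0 points).
  x = 16: rhs = 5, matching y values: 9, 10 (2 points).
  x = 17: rhs = 16, matching y values: 4, 15 (2 points).
  x = 18: rhs = 15, matching y values: none (0 points).
Total affine count: 23.
Full point count |E(F_19)| = 23 + 1 = 24.
Hasse bound: |24 − (19+1)| = |4| = 4 ≤ 2√19 ≈ 8.7178 ✓.


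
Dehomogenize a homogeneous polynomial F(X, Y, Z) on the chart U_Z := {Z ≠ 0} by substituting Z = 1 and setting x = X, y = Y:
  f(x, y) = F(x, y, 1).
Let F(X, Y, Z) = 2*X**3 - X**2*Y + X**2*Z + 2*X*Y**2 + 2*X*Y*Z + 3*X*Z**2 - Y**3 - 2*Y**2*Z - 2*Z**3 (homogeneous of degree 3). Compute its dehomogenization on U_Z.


f(x, y) = 2*x**3 - x**2*y + x**2 + 2*x*y**2 + 2*x*y + 3*x - y**3 - 2*y**2 - 2

On U_Z we set Z = 1. Each monomial c·X^i·Y^j·Z^k in F becomes c·x^i·y^j·1^k = c·x^i·y^j.
Substituting Z = 1: F(X, Y, 1) = 2*x**3 - x**2*y + x**2 + 2*x*y**2 + 2*x*y + 3*x - y**3 - 2*y**2 - 2.
Note: deg(f) ≤ deg(F) = 3; strict inequality happens when F is divisible by Z (lost terms).


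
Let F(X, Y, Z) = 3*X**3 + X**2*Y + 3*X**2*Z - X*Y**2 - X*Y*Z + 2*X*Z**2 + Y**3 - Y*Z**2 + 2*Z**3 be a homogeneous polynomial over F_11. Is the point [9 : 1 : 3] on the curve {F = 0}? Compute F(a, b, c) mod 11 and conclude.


F(9,1,3) ≡ 1 (mod 11); P is NOT on the curve.

Evaluate F(9, 1, 3) term-by-term (mod 11).
  3*X**3 ↦ 3·729·1·1 = 2187
  X**2*Y ↦ 1·81·1·1 = 81
  3*X**2*Z ↦ 3·81·1·3 = 729
  -X*Y**2 ↦ -1·9·1·1 = -9
  -X*Y*Z ↦ -1·9·1·3 = -27
  2*X*Z**2 ↦ 2·9·1·9 = 162
  Y**3 ↦ 1·1·1·1 = 1
  -Y*Z**2 ↦ -1·1·1·9 = -9
  2*Z**3 ↦ 2·1·1·27 = 54
Sum: F(9, 1, 3) = (2187) + (81) + (729) + (-9) + (-27) + (162) + (1) + (-9) + (54) = 3169.
Reducing mod 11: 3169 ≡ 1 (mod 11).
Since F(a, b, c) ≡ 1 ≠ 0 (mod 11), P does NOT lie on the curve.


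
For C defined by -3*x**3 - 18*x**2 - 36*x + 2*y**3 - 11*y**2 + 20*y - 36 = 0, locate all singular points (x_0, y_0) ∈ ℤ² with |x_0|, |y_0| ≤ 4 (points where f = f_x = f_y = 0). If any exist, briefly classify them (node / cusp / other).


Singular points: {(-2, 2)}; classification: cusp.

Compute partial derivatives:
  f_x = -9*x**2 - 36*x - 36.
  f_y = 6*y**2 - 22*y + 20.
Scan x_0 ∈ {−4, ..., 4}. For each x_0, f_y(x_0, y) is a polynomial in y; find its integer roots y ∈ {−4, ..., 4}, then test f_x and f at those candidates.
  x = -4: f_y(-4, y) = 6*y**2 - 22*y + 20; vanishes at y ∈ {2}. (-4, 2): f_x = -36 ≠ 0.
  x = -3: f_y(-3, y) = 6*y**2 - 22*y + 20; vanishes at y ∈ {2}. (-3, 2): f_x = -9 ≠ 0.
  x = -2: f_y(-2, y) = 6*y**2 - 22*y + 20; vanishes at y ∈ {2}. (-2, 2): f_x = 0, f = 0 — SINGULAR.
  x = -1: f_y(-1, y) = 6*y**2 - 22*y + 20; vanishes at y ∈ {2}. (-1, 2): f_x = -9 ≠ 0.
  x = 0: f_y(0, y) = 6*y**2 - 22*y + 20; vanishes at y ∈ {2}. (0, 2): f_x = -36 ≠ 0.
  x = 1: f_y(1, y) = 6*y**2 - 22*y + 20; vanishes at y ∈ {2}. (1, 2): f_x = -81 ≠ 0.
  x = 2: f_y(2, y) = 6*y**2 - 22*y + 20; vanishes at y ∈ {2}. (2, 2): f_x = -144 ≠ 0.
  x = 3: f_y(3, y) = 6*y**2 - 22*y + 20; vanishes at y ∈ {2}. (3, 2): f_x = -225 ≠ 0.
  x = 4: f_y(4, y) = 6*y**2 - 22*y + 20; vanishes at y ∈ {2}. (4, 2): f_x = -324 ≠ 0.
Only singular point on the grid: (-2, 2).
Classify: substitute x = -2 + u, y = 2 + v and expand: f = -3*u**3 + 2*v**3 + v**2.
No constant or linear terms (consistent with a singular point). Quadratic part: v**2. Cubic part: -3*u**3 + 2*v**3.
The quadratic part v**2 is a perfect square, so there is a single (double) tangent line v = 0, i.e. y = 2. Restricting the cubic part to that line (v = 0) leaves -3*u**3 ≠ 0, so f is not divisible by v and the branch is v² ≈ 3*u**3 to lowest order — this is a cusp.
Classification: cusp.


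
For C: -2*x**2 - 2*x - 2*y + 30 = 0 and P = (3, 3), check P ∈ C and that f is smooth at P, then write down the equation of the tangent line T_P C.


Tangent line at P: -14*x - 2*y + 48 = 0.

Step 1: f(3, 3) = 0, so P lies on C.
Step 2: partial derivatives
  f_x(x, y) = -4*x - 2, f_y(x, y) = -2.
  f_x(P) = -14, f_y(P) = -2 (gradient nonzero, so P is smooth).
Step 3: tangent line at P: -14·(x − 3) + -2·(y − 3) = 0.
Expanding: -14*x - 2*y + 48 = 0.


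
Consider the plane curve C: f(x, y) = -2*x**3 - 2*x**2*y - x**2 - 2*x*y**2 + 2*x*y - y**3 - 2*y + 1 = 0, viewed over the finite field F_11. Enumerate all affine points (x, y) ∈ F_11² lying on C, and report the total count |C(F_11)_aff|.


Affine F_11-points: {(0, 2), (1, 2), (1, 5), (2, 2), (3, 5), (4, 0), (4, 6), (4, 8), (5, 3), (7, 5), (7, 7), (8, 6), (9, 6), (10, 10)}; count = 14.

For each of the 121 pairs (x, y) ∈ F_11², evaluate f(x, y) mod 11. Record the zeros.
  x = 0: [0↦1, 1↦9, 2↦0, 3↦1, 4↦6, 5↦9, 6↦4, 7↦7, 8↦1, 9↦2, 10↦4]  zeros at y ∈ {2}
  x = 1: [0↦9, 1↦4, 2↦0, 3↦2, 4↦4, 5↦0, 6↦6, 7↦5, 8↦2, 9↦2, 10↦10]  zeros at y ∈ {2, 5}
  x = 2: [0↦3, 1↦3, 2↦0, 3↦10, 4↦5, 5↦1, 6↦3, 7↦5, 8↦1, 9↦7, 10↦6]  zeros at y ∈ {2}
  x = 3: [0↦4, 1↦5, 2↦10, 3↦2, 4↦8, 5↦0, 6↦5, 7↦6, 8↦8, 9↦5, 10↦2]  zeros at y ∈ {5}
  x = 4: [0↦0, 1↦9, 2↦7, 3↦10, 4↦1, 5↦7, 6↦0, 7↦7, 8↦0, 9↦6, 10↦8]  zeros at y ∈ {0, 6, 8}
  x = 5: [0↦1, 1↦3, 2↦1, 3↦0, 4↦5, 5↦10, 6↦9, 7↦7, 8↦9, 9↦9, 10↦1]  zeros at y ∈ {3}
  x = 6: [0↦6, 1↦8, 2↦2, 3↦4, 4↦8, 5↦8, 6↦9, 7↦5, 8↦1, 9↦2, 10↦2]  zeros at y ∈ ∅
  x = 7: [0↦3, 1↦1, 2↦9, 3↦10, 4↦9, 5↦0, 6↦10, 7↦0, 8↦8, 9↦6, 10↦10]  zeros at y ∈ {5, 7}
  x = 8: [0↦2, 1↦3, 2↦10, 3↦6, 4↦7, 5↦7, 6↦0, 7↦2, 8↦7, 9↦9, 10↦2]  zeros at y ∈ {6}
  x = 9: [0↦2, 1↦2, 2↦4, 3↦2, 4↦1, 5↦6, 6↦0, 7↦10, 8↦8, 9↦10, 10↦10]  zeros at y ∈ {6}
  x = 10: [0↦2, 1↦8, 2↦1, 3↦8, 4↦1, 5↦7, 6↦9, 7↦1, 8↦10, 9↦8, 10↦0]  zeros at y ∈ {10}
Collecting zeros: affine points = {(0, 2), (1, 2), (1, 5), (2, 2), (3, 5), (4, 0), (4, 6), (4, 8), (5, 3), (7, 5), (7, 7), (8, 6), (9, 6), (10, 10)}.
Total count |C(F_11)_aff| = 14.


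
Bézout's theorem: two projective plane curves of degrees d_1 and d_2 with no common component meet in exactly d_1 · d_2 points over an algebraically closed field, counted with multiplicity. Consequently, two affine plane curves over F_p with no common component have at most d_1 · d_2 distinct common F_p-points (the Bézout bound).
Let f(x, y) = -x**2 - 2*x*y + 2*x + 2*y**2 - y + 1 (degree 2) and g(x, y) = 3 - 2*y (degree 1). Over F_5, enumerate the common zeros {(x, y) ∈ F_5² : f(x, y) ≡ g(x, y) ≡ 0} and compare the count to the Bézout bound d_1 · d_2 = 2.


Common zeros: ∅; count = 0; Bézout bound = 2.

deg(f) = 2, deg(g) = 1, so Bézout bound = 2.
Scan x ∈ F_5. For each x, list the y ∈ F_5 with f(x, y) ≡ 0 and those with g(x, y) ≡ 0 (mod 5); the common zeros in that column are the intersection.
  x = 0: f ≡ 0 at y ∈ ∅; g ≡ 0 at y ∈ {4}; common: ∅.
  x = 1: f ≡ 0 at y ∈ ∅; g ≡ 0 at y ∈ {4}; common: ∅.
  x = 2: f ≡ 0 at y ∈ ∅; g ≡ 0 at y ∈ {4}; common: ∅.
  x = 3: f ≡ 0 at y ∈ {3}; g ≡ 0 at y ∈ {4}; common: ∅.
  x = 4: f ≡ 0 at y ∈ ∅; g ≡ 0 at y ∈ {4}; common: ∅.
Collecting: common zeros = ∅, so the count is 0.
Comparison with the Bézout bound: 0 ≤ 2 = deg(f)·deg(g), as expected for curves with no common component (the affine F_5-count falls short of the bound because intersections may lie at infinity, over extension fields, or carry multiplicity).


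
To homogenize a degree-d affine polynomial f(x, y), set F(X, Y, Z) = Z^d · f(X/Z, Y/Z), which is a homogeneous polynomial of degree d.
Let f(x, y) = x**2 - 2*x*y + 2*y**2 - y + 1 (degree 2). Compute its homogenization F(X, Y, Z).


F(X, Y, Z) = X**2 - 2*X*Y + 2*Y**2 - Y*Z + Z**2

deg(f) = 2.
Substitute x = X/Z, y = Y/Z into f, then multiply by Z^2.
  monomial 1·x^2·y^0 ↦ 1·X^2·Y^0·Z^0.
  monomial -2·x^1·y^1 ↦ -2·X^1·Y^1·Z^0.
  monomial 2·x^0·y^2 ↦ 2·X^0·Y^2·Z^0.
  monomial -1·x^0·y^1 ↦ -1·X^0·Y^1·Z^1.
  monomial 1·x^0·y^0 ↦ 1·X^0·Y^0·Z^2.
Collecting: F(X, Y, Z) = X**2 - 2*X*Y + 2*Y**2 - Y*Z + Z**2.


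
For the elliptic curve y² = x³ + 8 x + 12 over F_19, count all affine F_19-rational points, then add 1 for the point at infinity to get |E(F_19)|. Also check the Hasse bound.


Affine points = {(2, 6), (2, 13), (3, 5), (3, 14), (5, 5), (5, 14), (10, 3), (10, 16), (11, 5), (11, 14), (15, 7), (15, 12), (17, 8), (17, 11)}; affine count = 14; |E(F_19)| = 15.

Discriminant check: Δ ∝ 4a³ + 27b² = 4·8³ + 27·12² = 4·512 + 27·144 ≡ 8 (mod 19). Nonzero ⇒ E is nonsingular.
For each x ∈ F_19, compute rhs = x³ + 8·x + 12 mod 19, then count y ∈ F_19 with y² ≡ rhs.
  x = 0: rhs = 12, matching y values: none (0 points).
  x = 1: rhs = 2, matching y values: none (0 points).
  x = 2: rhs = 17, matching y values: 6, 13 (2 points).
  x = 3: rhs = 6, matching y values: 5, 14 (2 points).
  x = 4: rhs = 13, matching y values: none (0 points).
  x = 5: rhs = 6, matching y values: 5, 14 (2 points).
  x = 6: rhs = 10, matching y values: none (0 points).
  x = 7: rhs = 12, matching y values: none (0 points).
  x = 8: rhs = 18, matching y values: none (0 points).
  x = 9: rhs = 15, matching y values: none (0 points).
  x = 10: rhs = 9, matching y values: 3, 16 (2 points).
  x = 11: rhs = 6, matching y values: 5, 14 (2 points).
  x = 12: rhs = 12, matching y values: none (0 points).
  x = 13: rhs = 14, matching y values: none (0 points).
  x = 14: rhs = 18, matching y values: none (0 points).
  x = 15: rhs = 11, matching y values: 7, 12 (2 points).
  x = 16: rhs = 18, matching y values: none (0 points).
  x = 17: rhs = 7, matching y values: 8, 11 (2 points).
  x = 18: rhs = 3, matching y values: none (0 points).
Total affine count: 14.
Full point count |E(F_19)| = 14 + 1 = 15.
Hasse bound: |15 − (19+1)| = |-5| = 5 ≤ 2√19 ≈ 8.7178 ✓.


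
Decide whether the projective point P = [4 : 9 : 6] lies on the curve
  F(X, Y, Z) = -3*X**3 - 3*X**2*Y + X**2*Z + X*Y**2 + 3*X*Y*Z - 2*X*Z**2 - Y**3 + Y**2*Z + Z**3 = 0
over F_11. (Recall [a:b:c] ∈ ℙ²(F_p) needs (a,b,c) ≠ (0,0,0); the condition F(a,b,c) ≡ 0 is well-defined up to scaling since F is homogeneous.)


F(4,9,6) ≡ 8 (mod 11); P is NOT on the curve.

Evaluate F(4, 9, 6) term-by-term (mod 11).
  -3*X**3 ↦ -3·64·1·1 = -192
  -3*X**2*Y ↦ -3·16·9·1 = -432
  X**2*Z ↦ 1·16·1·6 = 96
  X*Y**2 ↦ 1·4·81·1 = 324
  3*X*Y*Z ↦ 3·4·9·6 = 648
  -2*X*Z**2 ↦ -2·4·1·36 = -288
  -Y**3 ↦ -1·1·729·1 = -729
  Y**2*Z ↦ 1·1·81·6 = 486
  Z**3 ↦ 1·1·1·216 = 216
Sum: F(4, 9, 6) = (-192) + (-432) + (96) + (324) + (648) + (-288) + (-729) + (486) + (216) = 129.
Reducing mod 11: 129 ≡ 8 (mod 11).
Since F(a, b, c) ≡ 8 ≠ 0 (mod 11), P does NOT lie on the curve.


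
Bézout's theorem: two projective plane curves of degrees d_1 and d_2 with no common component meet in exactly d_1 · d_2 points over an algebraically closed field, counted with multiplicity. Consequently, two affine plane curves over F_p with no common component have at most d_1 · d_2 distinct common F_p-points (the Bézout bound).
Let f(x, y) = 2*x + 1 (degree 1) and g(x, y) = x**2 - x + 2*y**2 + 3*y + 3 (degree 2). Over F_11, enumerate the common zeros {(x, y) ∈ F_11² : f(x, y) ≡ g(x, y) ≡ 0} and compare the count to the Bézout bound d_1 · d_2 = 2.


Common zeros: {(5, 5), (5, 10)}; count = 2; Bézout bound = 2.

deg(f) = 1, deg(g) = 2, so Bézout bound = 2.
Scan x ∈ F_11. For each x, list the y ∈ F_11 with f(x, y) ≡ 0 and those with g(x, y) ≡ 0 (mod 11); the common zeros in that column are the intersection.
  x = 0: f ≡ 0 at y ∈ ∅; g ≡ 0 at y ∈ ∅; common: ∅.
  x = 1: f ≡ 0 at y ∈ ∅; g ≡ 0 at y ∈ ∅; common: ∅.
  x = 2: f ≡ 0 at y ∈ ∅; g ≡ 0 at y ∈ ∅; common: ∅.
  x = 3: f ≡ 0 at y ∈ ∅; g ≡ 0 at y ∈ {6, 9}; common: ∅.
  x = 4: f ≡ 0 at y ∈ ∅; g ≡ 0 at y ∈ ∅; common: ∅.
  x = 5: f ≡ 0 at y ∈ {0, 1, 2, 3, 4, 5, 6, 7, 8, 9, 10}; g ≡ 0 at y ∈ {5, 10}; common: {5, 10}.
  x = 6: f ≡ 0 at y ∈ ∅; g ≡ 0 at y ∈ {0, 4}; common: ∅.
  x = 7: f ≡ 0 at y ∈ ∅; g ≡ 0 at y ∈ {5, 10}; common: ∅.
  x = 8: f ≡ 0 at y ∈ ∅; g ≡ 0 at y ∈ ∅; common: ∅.
  x = 9: f ≡ 0 at y ∈ ∅; g ≡ 0 at y ∈ {6, 9}; common: ∅.
  x = 10: f ≡ 0 at y ∈ ∅; g ≡ 0 at y ∈ ∅; common: ∅.
Collecting: common zeros = {(5, 5), (5, 10)}, so the count is 2.
Comparison with the Bézout bound: 2 ≤ 2 = deg(f)·deg(g), as expected for curves with no common component (the bound is attained).


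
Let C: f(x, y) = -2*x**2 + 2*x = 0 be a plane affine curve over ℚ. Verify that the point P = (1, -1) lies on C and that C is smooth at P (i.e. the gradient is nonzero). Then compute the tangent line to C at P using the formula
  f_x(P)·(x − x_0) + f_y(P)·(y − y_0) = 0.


Tangent line at P: 2 - 2*x = 0.

Step 1: f(1, -1) = 0, so P lies on C.
Step 2: partial derivatives
  f_x(x, y) = 2 - 4*x, f_y(x, y) = 0.
  f_x(P) = -2, f_y(P) = 0 (gradient nonzero, so P is smooth).
Step 3: tangent line at P: -2·(x − 1) + 0·(y − -1) = 0.
Expanding: 2 - 2*x = 0.


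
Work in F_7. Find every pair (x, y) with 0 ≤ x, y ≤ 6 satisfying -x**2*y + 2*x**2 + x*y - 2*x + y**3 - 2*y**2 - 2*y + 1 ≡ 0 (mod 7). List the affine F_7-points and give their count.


Affine F_7-points: {(0, 6), (1, 6), (2, 1), (2, 4), (6, 1), (6, 4)}; count = 6.

For each of the 49 pairs (x, y) ∈ F_7², evaluate f(x, y) mod 7. Record the zeros.
  x = 0: [0↦1, 1↦5, 2↦4, 3↦4, 4↦4, 5↦3, 6↦0]  zeros at y ∈ {6}
  x = 1: [0↦1, 1↦5, 2↦4, 3↦4, 4↦4, 5↦3, 6↦0]  zeros at y ∈ {6}
  x = 2: [0↦5, 1↦0, 2↦4, 3↦2, 4↦0, 5↦4, 6↦6]  zeros at y ∈ {1, 4}
  x = 3: [0↦6, 1↦4, 2↦4, 3↦5, 4↦6, 5↦6, 6↦4]  zeros at y ∈ ∅
  x = 4: [0↦4, 1↦3, 2↦4, 3↦6, 4↦1, 5↦2, 6↦1]  zeros at y ∈ ∅
  x = 5: [0↦6, 1↦4, 2↦4, 3↦5, 4↦6, 5↦6, 6↦4]  zeros at y ∈ ∅
  x = 6: [0↦5, 1↦0, 2↦4, 3↦2, 4↦0, 5↦4, 6↦6]  zeros at y ∈ {1, 4}
Collecting zeros: affine points = {(0, 6), (1, 6), (2, 1), (2, 4), (6, 1), (6, 4)}.
Total count |C(F_7)_aff| = 6.


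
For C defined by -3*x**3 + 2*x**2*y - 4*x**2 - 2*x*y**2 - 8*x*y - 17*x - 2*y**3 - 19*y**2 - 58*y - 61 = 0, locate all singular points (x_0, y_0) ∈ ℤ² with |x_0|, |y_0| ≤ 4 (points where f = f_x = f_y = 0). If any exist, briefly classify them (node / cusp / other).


Singular points: {(-1, -3)}; classification: node.

Compute partial derivatives:
  f_x = -9*x**2 + 4*x*y - 8*x - 2*y**2 - 8*y - 17.
  f_y = 2*x**2 - 4*x*y - 8*x - 6*y**2 - 38*y - 58.
Scan x_0 ∈ {−4, ..., 4}. For each x_0, f_y(x_0, y) is a polynomial in y; find its integer roots y ∈ {−4, ..., 4}, then test f_x and f at those candidates.
  x = -4: f_y(-4, y) = -6*y**2 - 22*y + 6; no integer root y with |y| ≤ 4.
  x = -3: f_y(-3, y) = -6*y**2 - 26*y - 16; no integer root y with |y| ≤ 4.
  x = -2: f_y(-2, y) = -6*y**2 - 30*y - 34; no integer root y with |y| ≤ 4.
  x = -1: f_y(-1, y) = -6*y**2 - 34*y - 48; vanishes at y ∈ {-3}. (-1, -3): f_x = 0, f = 0 — SINGULAR.
  x = 0: f_y(0, y) = -6*y**2 - 38*y - 58; no integer root y with |y| ≤ 4.
  x = 1: f_y(1, y) = -6*y**2 - 42*y - 64; no integer root y with |y| ≤ 4.
  x = 2: f_y(2, y) = -6*y**2 - 46*y - 66; no integer root y with |y| ≤ 4.
  x = 3: f_y(3, y) = -6*y**2 - 50*y - 64; no integer root y with |y| ≤ 4.
  x = 4: f_y(4, y) = -6*y**2 - 54*y - 58; no integer root y with |y| ≤ 4.
Only singular point on the grid: (-1, -3).
Classify: substitute x = -1 + u, y = -3 + v and expand: f = -3*u**3 + 2*u**2*v - u**2 - 2*u*v**2 - 2*v**3 + v**2.
No constant or linear terms (consistent with a singular point). Quadratic part: -u**2 + v**2. Cubic part: -3*u**3 + 2*u**2*v - 2*u*v**2 - 2*v**3.
The quadratic part v**2 - u**2 = (v − u)(v + u) splits into two distinct linear factors, so there are two distinct tangent lines y − -3 = ±(x − -1) — this is a node (ordinary double point).
Classification: node.


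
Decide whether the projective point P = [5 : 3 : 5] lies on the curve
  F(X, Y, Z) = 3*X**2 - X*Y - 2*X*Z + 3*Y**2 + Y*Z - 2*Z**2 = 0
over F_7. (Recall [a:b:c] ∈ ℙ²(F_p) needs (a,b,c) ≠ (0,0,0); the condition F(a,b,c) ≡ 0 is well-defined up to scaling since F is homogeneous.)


F(5,3,5) ≡ 2 (mod 7); P is NOT on the curve.

Evaluate F(5, 3, 5) term-by-term (mod 7).
  3*X**2 ↦ 3·25·1·1 = 75
  -X*Y ↦ -1·5·3·1 = -15
  -2*X*Z ↦ -2·5·1·5 = -50
  3*Y**2 ↦ 3·1·9·1 = 27
  Y*Z ↦ 1·1·3·5 = 15
  -2*Z**2 ↦ -2·1·1·25 = -50
Sum: F(5, 3, 5) = (75) + (-15) + (-50) + (27) + (15) + (-50) = 2.
Reducing mod 7: 2 ≡ 2 (mod 7).
Since F(a, b, c) ≡ 2 ≠ 0 (mod 7), P does NOT lie on the curve.


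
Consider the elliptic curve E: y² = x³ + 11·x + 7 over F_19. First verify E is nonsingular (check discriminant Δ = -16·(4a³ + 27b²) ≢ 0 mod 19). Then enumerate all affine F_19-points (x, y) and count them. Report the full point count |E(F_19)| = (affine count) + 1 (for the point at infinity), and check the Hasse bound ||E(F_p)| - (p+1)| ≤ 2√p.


Affine points = {(0, 8), (0, 11), (1, 0), (4, 1), (4, 18), (5, 4), (5, 15), (6, 2), (6, 17), (7, 3), (7, 16), (12, 9), (12, 10), (14, 6), (14, 13), (16, 2), (16, 17)}; affine count = 17; |E(F_19)| = 18.

Discriminant check: Δ ∝ 4a³ + 27b² = 4·11³ + 27·7² = 4·1331 + 27·49 ≡ 16 (mod 19). Nonzero ⇒ E is nonsingular.
For each x ∈ F_19, compute rhs = x³ + 11·x + 7 mod 19, then count y ∈ F_19 with y² ≡ rhs.
  x = 0: rhs = 7, matching y values: 8, 11 (2 points).
  x = 1: rhs = 0, matching y values: 0 (1 points).
  x = 2: rhs = 18, matching y values: none (0 points).
  x = 3: rhs = 10, matching y values: none (0 points).
  x = 4: rhs = 1, matching y values: 1, 18 (2 points).
  x = 5: rhs = 16, matching y values: 4, 15 (2 points).
  x = 6: rhs = 4, matching y values: 2, 17 (2 points).
  x = 7: rhs = 9, matching y values: 3, 16 (2 points).
  x = 8: rhs = 18, matching y values: none (0 points).
  x = 9: rhs = 18, matching y values: none (0 points).
  x = 10: rhs = 15, matching y values: none (0 points).
  x = 11: rhs = 15, matching y values: none (0 points).
  x = 12: rhs = 5, matching y values: 9, 10 (2 points).
  x = 13: rhs = 10, matching y values: none (0 points).
  x = 14: rhs = 17, matching y values: 6, 13 (2 points).
  x = 15: rhs = 13, matching y values: none (0 points).
  x = 16: rhs = 4, matching y values: 2, 17 (2 points).
  x = 17: rhs = 15, matching y values: none (0 points).
  x = 18: rhs = 14, matching y values: none (0 points).
Total affine count: 17.
Full point count |E(F_19)| = 17 + 1 = 18.
Hasse bound: |18 − (19+1)| = |-2| = 2 ≤ 2√19 ≈ 8.7178 ✓.


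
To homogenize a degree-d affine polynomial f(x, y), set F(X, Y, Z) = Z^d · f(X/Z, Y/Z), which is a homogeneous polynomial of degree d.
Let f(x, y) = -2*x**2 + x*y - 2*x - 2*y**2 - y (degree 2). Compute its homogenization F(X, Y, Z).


F(X, Y, Z) = -2*X**2 + X*Y - 2*X*Z - 2*Y**2 - Y*Z

deg(f) = 2.
Substitute x = X/Z, y = Y/Z into f, then multiply by Z^2.
  monomial -2·x^2·y^0 ↦ -2·X^2·Y^0·Z^0.
  monomial 1·x^1·y^1 ↦ 1·X^1·Y^1·Z^0.
  monomial -2·x^1·y^0 ↦ -2·X^1·Y^0·Z^1.
  monomial -2·x^0·y^2 ↦ -2·X^0·Y^2·Z^0.
  monomial -1·x^0·y^1 ↦ -1·X^0·Y^1·Z^1.
Collecting: F(X, Y, Z) = -2*X**2 + X*Y - 2*X*Z - 2*Y**2 - Y*Z.


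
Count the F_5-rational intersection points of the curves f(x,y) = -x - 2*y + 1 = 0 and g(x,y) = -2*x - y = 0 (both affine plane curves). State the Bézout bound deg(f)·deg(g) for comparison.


Common zeros: {(3, 4)}; count = 1; Bézout bound = 1.

deg(f) = 1, deg(g) = 1, so Bézout bound = 1.
Scan x ∈ F_5. For each x, list the y ∈ F_5 with f(x, y) ≡ 0 and those with g(x, y) ≡ 0 (mod 5); the common zeros in that column are the intersection.
  x = 0: f ≡ 0 at y ∈ {3}; g ≡ 0 at y ∈ {0}; common: ∅.
  x = 1: f ≡ 0 at y ∈ {0}; g ≡ 0 at y ∈ {3}; common: ∅.
  x = 2: f ≡ 0 at y ∈ {2}; g ≡ 0 at y ∈ {1}; common: ∅.
  x = 3: f ≡ 0 at y ∈ {4}; g ≡ 0 at y ∈ {4}; common: {4}.
  x = 4: f ≡ 0 at y ∈ {1}; g ≡ 0 at y ∈ {2}; common: ∅.
Collecting: common zeros = {(3, 4)}, so the count is 1.
Comparison with the Bézout bound: 1 ≤ 1 = deg(f)·deg(g), as expected for curves with no common component (the bound is attained).


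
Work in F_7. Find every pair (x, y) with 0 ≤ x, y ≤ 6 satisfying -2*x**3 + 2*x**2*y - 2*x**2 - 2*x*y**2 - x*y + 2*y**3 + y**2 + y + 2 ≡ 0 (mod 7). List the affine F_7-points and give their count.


Affine F_7-points: {(0, 6), (1, 2), (1, 3), (1, 6), (3, 0), (3, 2), (3, 4), (4, 2), (4, 6), (5, 1)}; count = 10.

For each of the 49 pairs (x, y) ∈ F_7², evaluate f(x, y) mod 7. Record the zeros.
  x = 0: [0↦2, 1↦6, 2↦3, 3↦5, 4↦3, 5↦2, 6↦0]  zeros at y ∈ {6}
  x = 1: [0↦5, 1↦1, 2↦0, 3↦0, 4↦6, 5↦2, 6↦0]  zeros at y ∈ {2, 3, 6}
  x = 2: [0↦6, 1↦5, 2↦3, 3↦5, 4↦2, 5↦6, 6↦1]  zeros at y ∈ ∅
  x = 3: [0↦0, 1↦6, 2↦0, 3↦1, 4↦0, 5↦2, 6↦5]  zeros at y ∈ {0, 2, 4}
  x = 4: [0↦3, 1↦6, 2↦0, 3↦4, 4↦2, 5↦6, 6↦0]  zeros at y ∈ {2, 6}
  x = 5: [0↦3, 1↦0, 2↦5, 3↦2, 4↦3, 5↦6, 6↦2]  zeros at y ∈ {1}
  x = 6: [0↦2, 1↦4, 2↦3, 3↦4, 4↦5, 5↦4, 6↦6]  zeros at y ∈ ∅
Collecting zeros: affine points = {(0, 6), (1, 2), (1, 3), (1, 6), (3, 0), (3, 2), (3, 4), (4, 2), (4, 6), (5, 1)}.
Total count |C(F_7)_aff| = 10.


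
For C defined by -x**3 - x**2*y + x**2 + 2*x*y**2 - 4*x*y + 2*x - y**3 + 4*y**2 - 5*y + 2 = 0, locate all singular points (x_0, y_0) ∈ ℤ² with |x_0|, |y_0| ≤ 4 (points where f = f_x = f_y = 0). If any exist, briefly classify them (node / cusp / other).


Singular points: {(0, 1)}; classification: cusp.

Compute partial derivatives:
  f_x = -3*x**2 - 2*x*y + 2*x + 2*y**2 - 4*y + 2.
  f_y = -x**2 + 4*x*y - 4*x - 3*y**2 + 8*y - 5.
Scan x_0 ∈ {−4, ..., 4}. For each x_0, f_y(x_0, y) is a polynomial in y; find its integer roots y ∈ {−4, ..., 4}, then test f_x and f at those candidates.
  x = -4: f_y(-4, y) = -3*y**2 - 8*y - 5; vanishes at y ∈ {-1}. (-4, -1): f_x = -56 ≠ 0.
  x = -3: f_y(-3, y) = -3*y**2 - 4*y - 2; no integer root y with |y| ≤ 4.
  x = -2: f_y(-2, y) = -3*y**2 - 1; no integer root y with |y| ≤ 4.
  x = -1: f_y(-1, y) = -3*y**2 + 4*y - 2; no integer root y with |y| ≤ 4.
  x = 0: f_y(0, y) = -3*y**2 + 8*y - 5; vanishes at y ∈ {1}. (0, 1): f_x = 0, f = 0 — SINGULAR.
  x = 1: f_y(1, y) = -3*y**2 + 12*y - 10; no integer root y with |y| ≤ 4.
  x = 2: f_y(2, y) = -3*y**2 + 16*y - 17; no integer root y with |y| ≤ 4.
  x = 3: f_y(3, y) = -3*y**2 + 20*y - 26; no integer root y with |y| ≤ 4.
  x = 4: f_y(4, y) = -3*y**2 + 24*y - 37; no integer root y with |y| ≤ 4.
Only singular point on the grid: (0, 1).
Classify: substitute x = 0 + u, y = 1 + v and expand: f = -u**3 - u**2*v + 2*u*v**2 - v**3 + v**2.
No constant or linear terms (consistent with a singular point). Quadratic part: v**2. Cubic part: -u**3 - u**2*v + 2*u*v**2 - v**3.
The quadratic part v**2 is a perfect square, so there is a single (double) tangent line v = 0, i.e. y = 1. Restricting the cubic part to that line (v = 0) leaves -u**3 ≠ 0, so f is not divisible by v and the branch is v² ≈ u**3 to lowest order — this is a cusp.
Classification: cusp.


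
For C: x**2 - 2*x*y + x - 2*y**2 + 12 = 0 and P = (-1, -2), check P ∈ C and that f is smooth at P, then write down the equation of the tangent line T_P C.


Tangent line at P: 3*x + 10*y + 23 = 0.

Step 1: f(-1, -2) = 0, so P lies on C.
Step 2: partial derivatives
  f_x(x, y) = 2*x - 2*y + 1, f_y(x, y) = -2*x - 4*y.
  f_x(P) = 3, f_y(P) = 10 (gradient nonzero, so P is smooth).
Step 3: tangent line at P: 3·(x − -1) + 10·(y − -2) = 0.
Expanding: 3*x + 10*y + 23 = 0.


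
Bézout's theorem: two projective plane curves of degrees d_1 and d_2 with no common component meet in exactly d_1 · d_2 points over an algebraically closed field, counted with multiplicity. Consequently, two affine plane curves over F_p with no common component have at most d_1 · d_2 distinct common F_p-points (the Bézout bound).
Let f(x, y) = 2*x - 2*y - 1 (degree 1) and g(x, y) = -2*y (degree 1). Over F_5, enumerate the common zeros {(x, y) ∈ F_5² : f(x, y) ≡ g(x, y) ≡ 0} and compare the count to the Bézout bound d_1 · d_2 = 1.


Common zeros: {(3, 0)}; count = 1; Bézout bound = 1.

deg(f) = 1, deg(g) = 1, so Bézout bound = 1.
Scan x ∈ F_5. For each x, list the y ∈ F_5 with f(x, y) ≡ 0 and those with g(x, y) ≡ 0 (mod 5); the common zeros in that column are the intersection.
  x = 0: f ≡ 0 at y ∈ {2}; g ≡ 0 at y ∈ {0}; common: ∅.
  x = 1: f ≡ 0 at y ∈ {3}; g ≡ 0 at y ∈ {0}; common: ∅.
  x = 2: f ≡ 0 at y ∈ {4}; g ≡ 0 at y ∈ {0}; common: ∅.
  x = 3: f ≡ 0 at y ∈ {0}; g ≡ 0 at y ∈ {0}; common: {0}.
  x = 4: f ≡ 0 at y ∈ {1}; g ≡ 0 at y ∈ {0}; common: ∅.
Collecting: common zeros = {(3, 0)}, so the count is 1.
Comparison with the Bézout bound: 1 ≤ 1 = deg(f)·deg(g), as expected for curves with no common component (the bound is attained).


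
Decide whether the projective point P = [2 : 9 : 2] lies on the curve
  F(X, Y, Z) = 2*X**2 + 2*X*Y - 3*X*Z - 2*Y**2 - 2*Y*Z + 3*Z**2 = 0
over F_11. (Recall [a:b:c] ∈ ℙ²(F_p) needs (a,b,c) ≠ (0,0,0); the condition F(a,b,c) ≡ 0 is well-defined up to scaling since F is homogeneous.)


F(2,9,2) ≡ 0 (mod 11); P is on the curve.

Evaluate F(2, 9, 2) term-by-term (mod 11).
  2*X**2 ↦ 2·4·1·1 = 8
  2*X*Y ↦ 2·2·9·1 = 36
  -3*X*Z ↦ -3·2·1·2 = -12
  -2*Y**2 ↦ -2·1·81·1 = -162
  -2*Y*Z ↦ -2·1·9·2 = -36
  3*Z**2 ↦ 3·1·1·4 = 12
Sum: F(2, 9, 2) = (8) + (36) + (-12) + (-162) + (-36) + (12) = -154.
Reducing mod 11: -154 ≡ 0 (mod 11).
Since F(a, b, c) ≡ 0 (mod 11), P lies on the curve.


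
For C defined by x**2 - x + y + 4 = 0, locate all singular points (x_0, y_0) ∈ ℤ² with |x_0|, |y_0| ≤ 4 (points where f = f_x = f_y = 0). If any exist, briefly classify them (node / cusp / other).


No singular points in the scanned grid; C is smooth there.

Compute partial derivatives:
  f_x = 2*x - 1.
  f_y = 1.
f_y = 1 is a nonzero constant, so f_y never vanishes: no point (x, y) can satisfy f = f_x = f_y = 0. In particular no (x, y) ∈ {−4, ..., 4}² is singular; the curve is smooth.


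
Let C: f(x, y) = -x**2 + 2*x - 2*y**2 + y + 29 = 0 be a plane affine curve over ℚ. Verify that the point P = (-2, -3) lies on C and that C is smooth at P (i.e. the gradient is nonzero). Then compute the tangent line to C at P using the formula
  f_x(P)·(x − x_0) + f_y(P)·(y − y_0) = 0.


Tangent line at P: 6*x + 13*y + 51 = 0.

Step 1: f(-2, -3) = 0, so P lies on C.
Step 2: partial derivatives
  f_x(x, y) = 2 - 2*x, f_y(x, y) = 1 - 4*y.
  f_x(P) = 6, f_y(P) = 13 (gradient nonzero, so P is smooth).
Step 3: tangent line at P: 6·(x − -2) + 13·(y − -3) = 0.
Expanding: 6*x + 13*y + 51 = 0.


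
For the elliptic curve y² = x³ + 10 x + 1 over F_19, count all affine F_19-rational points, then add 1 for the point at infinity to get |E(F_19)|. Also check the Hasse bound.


Affine points = {(0, 1), (0, 18), (3, 1), (3, 18), (5, 9), (5, 10), (6, 7), (6, 12), (8, 2), (8, 17), (11, 6), (11, 13), (12, 5), (12, 14), (14, 4), (14, 15), (15, 7), (15, 12), (16, 1), (16, 18), (17, 7), (17, 12), (18, 3), (18, 16)}; affine count = 24; |E(F_19)| = 25.

Discriminant check: Δ ∝ 4a³ + 27b² = 4·10³ + 27·1² = 4·1000 + 27·1 ≡ 18 (mod 19). Nonzero ⇒ E is nonsingular.
For each x ∈ F_19, compute rhs = x³ + 10·x + 1 mod 19, then count y ∈ F_19 with y² ≡ rhs.
  x = 0: rhs = 1, matching y values: 1, 18 (2 points).
  x = 1: rhs = 12, matching y values: none (0 points).
  x = 2: rhs = 10, matching y values: none (0 points).
  x = 3: rhs = 1, matching y values: 1, 18 (2 points).
  x = 4: rhs = 10, matching y values: none (0 points).
  x = 5: rhs = 5, matching y values: 9, 10 (2 points).
  x = 6: rhs = 11, matching y values: 7, 12 (2 points).
  x = 7: rhs = 15, matching y values: none (0 points).
  x = 8: rhs = 4, matching y values: 2, 17 (2 points).
  x = 9: rhs = 3, matching y values: none (0 points).
  x = 10: rhs = 18, matching y values: none (0 points).
  x = 11: rhs = 17, matching y values: 6, 13 (2 points).
  x = 12: rhs = 6, matching y values: 5, 14 (2 points).
  x = 13: rhs = 10, matching y values: none (0 points).
  x = 14: rhs = 16, matching y values: 4, 15 (2 points).
  x = 15: rhs = 11, matching y values: 7, 12 (2 points).
  x = 16: rhs = 1, matching y values: 1, 18 (2 points).
  x = 17: rhs = 11, matching y values: 7, 12 (2 points).
  x = 18: rhs = 9, matching y values: 3, 16 (2 points).
Total affine count: 24.
Full point count |E(F_19)| = 24 + 1 = 25.
Hasse bound: |25 − (19+1)| = |5| = 5 ≤ 2√19 ≈ 8.7178 ✓.


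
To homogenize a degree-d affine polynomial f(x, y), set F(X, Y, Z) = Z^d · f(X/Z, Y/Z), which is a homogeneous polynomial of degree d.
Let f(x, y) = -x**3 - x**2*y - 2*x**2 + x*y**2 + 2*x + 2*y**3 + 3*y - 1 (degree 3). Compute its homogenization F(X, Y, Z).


F(X, Y, Z) = -X**3 - X**2*Y - 2*X**2*Z + X*Y**2 + 2*X*Z**2 + 2*Y**3 + 3*Y*Z**2 - Z**3

deg(f) = 3.
Substitute x = X/Z, y = Y/Z into f, then multiply by Z^3.
  monomial -1·x^3·y^0 ↦ -1·X^3·Y^0·Z^0.
  monomial -1·x^2·y^1 ↦ -1·X^2·Y^1·Z^0.
  monomial -2·x^2·y^0 ↦ -2·X^2·Y^0·Z^1.
  monomial 1·x^1·y^2 ↦ 1·X^1·Y^2·Z^0.
  monomial 2·x^1·y^0 ↦ 2·X^1·Y^0·Z^2.
  monomial 2·x^0·y^3 ↦ 2·X^0·Y^3·Z^0.
  monomial 3·x^0·y^1 ↦ 3·X^0·Y^1·Z^2.
  monomial -1·x^0·y^0 ↦ -1·X^0·Y^0·Z^3.
Collecting: F(X, Y, Z) = -X**3 - X**2*Y - 2*X**2*Z + X*Y**2 + 2*X*Z**2 + 2*Y**3 + 3*Y*Z**2 - Z**3.


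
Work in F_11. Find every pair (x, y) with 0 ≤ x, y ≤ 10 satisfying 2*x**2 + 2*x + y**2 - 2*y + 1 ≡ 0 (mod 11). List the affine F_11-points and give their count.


Affine F_11-points: {(0, 1), (3, 4), (3, 9), (4, 3), (4, 10), (6, 3), (6, 10), (7, 4), (7, 9), (10, 1)}; count = 10.

For each of the 121 pairs (x, y) ∈ F_11², evaluate f(x, y) mod 11. Record the zeros.
  x = 0: [0↦1, 1↦0, 2↦1, 3↦4, 4↦9, 5↦5, 6↦3, 7↦3, 8↦5, 9↦9, 10↦4]  zeros at y ∈ {1}
  x = 1: [0↦5, 1↦4, 2↦5, 3↦8, 4↦2, 5↦9, 6↦7, 7↦7, 8↦9, 9↦2, 10↦8]  zeros at y ∈ ∅
  x = 2: [0↦2, 1↦1, 2↦2, 3↦5, 4↦10, 5↦6, 6↦4, 7↦4, 8↦6, 9↦10, 10↦5]  zeros at y ∈ ∅
  x = 3: [0↦3, 1↦2, 2↦3, 3↦6, 4↦0, 5↦7, 6↦5, 7↦5, 8↦7, 9↦0, 10↦6]  zeros at y ∈ {4, 9}
  x = 4: [0↦8, 1↦7, 2↦8, 3↦0, 4↦5, 5↦1, 6↦10, 7↦10, 8↦1, 9↦5, 10↦0]  zeros at y ∈ {3, 10}
  x = 5: [0↦6, 1↦5, 2↦6, 3↦9, 4↦3, 5↦10, 6↦8, 7↦8, 8↦10, 9↦3, 10↦9]  zeros at y ∈ ∅
  x = 6: [0↦8, 1↦7, 2↦8, 3↦0, 4↦5, 5↦1, 6↦10, 7↦10, 8↦1, 9↦5, 10↦0]  zeros at y ∈ {3, 10}
  x = 7: [0↦3, 1↦2, 2↦3, 3↦6, 4↦0, 5↦7, 6↦5, 7↦5, 8↦7, 9↦0, 10↦6]  zeros at y ∈ {4, 9}
  x = 8: [0↦2, 1↦1, 2↦2, 3↦5, 4↦10, 5↦6, 6↦4, 7↦4, 8↦6, 9↦10, 10↦5]  zeros at y ∈ ∅
  x = 9: [0↦5, 1↦4, 2↦5, 3↦8, 4↦2, 5↦9, 6↦7, 7↦7, 8↦9, 9↦2, 10↦8]  zeros at y ∈ ∅
  x = 10: [0↦1, 1↦0, 2↦1, 3↦4, 4↦9, 5↦5, 6↦3, 7↦3, 8↦5, 9↦9, 10↦4]  zeros at y ∈ {1}
Collecting zeros: affine points = {(0, 1), (3, 4), (3, 9), (4, 3), (4, 10), (6, 3), (6, 10), (7, 4), (7, 9), (10, 1)}.
Total count |C(F_11)_aff| = 10.


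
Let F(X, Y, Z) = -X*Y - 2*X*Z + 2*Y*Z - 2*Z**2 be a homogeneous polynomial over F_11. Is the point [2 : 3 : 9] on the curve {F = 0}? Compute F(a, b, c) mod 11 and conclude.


F(2,3,9) ≡ 4 (mod 11); P is NOT on the curve.

Evaluate F(2, 3, 9) term-by-term (mod 11).
  -X*Y ↦ -1·2·3·1 = -6
  -2*X*Z ↦ -2·2·1·9 = -36
  2*Y*Z ↦ 2·1·3·9 = 54
  -2*Z**2 ↦ -2·1·1·81 = -162
Sum: F(2, 3, 9) = (-6) + (-36) + (54) + (-162) = -150.
Reducing mod 11: -150 ≡ 4 (mod 11).
Since F(a, b, c) ≡ 4 ≠ 0 (mod 11), P does NOT lie on the curve.
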